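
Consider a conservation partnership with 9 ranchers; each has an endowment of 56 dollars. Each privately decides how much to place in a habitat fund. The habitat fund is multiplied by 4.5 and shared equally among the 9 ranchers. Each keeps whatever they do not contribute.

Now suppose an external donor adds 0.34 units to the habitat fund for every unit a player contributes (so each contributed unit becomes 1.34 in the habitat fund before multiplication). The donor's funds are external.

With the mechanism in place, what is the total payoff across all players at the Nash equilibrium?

504.00 dollars

With the mechanism, a contributed unit returns 4.5 × 1.34 / 9 = 0.6700 per unit of net cost — still below 1 — so contributing 0 remains dominant for every player.
At the Nash equilibrium no one contributes; group total payoff = 9 × 56 = 504.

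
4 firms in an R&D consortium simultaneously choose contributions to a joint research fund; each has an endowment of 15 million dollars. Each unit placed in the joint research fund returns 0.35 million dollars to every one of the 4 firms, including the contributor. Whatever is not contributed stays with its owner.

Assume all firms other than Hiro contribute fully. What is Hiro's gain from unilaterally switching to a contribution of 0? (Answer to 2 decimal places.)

9.75 million dollars

Switching from a contribution of 15 to 0 lets Hiro keep an extra 15 million dollars, but lowers the joint research fund by 15, which costs Hiro their own share of that drop: 0.35 × 15 = 5.25.
Net gain = 15 − 5.25 = 9.75. The private return per contributed unit (0.35) is below 1, so free-riding is indeed the best response regardless of what the others do.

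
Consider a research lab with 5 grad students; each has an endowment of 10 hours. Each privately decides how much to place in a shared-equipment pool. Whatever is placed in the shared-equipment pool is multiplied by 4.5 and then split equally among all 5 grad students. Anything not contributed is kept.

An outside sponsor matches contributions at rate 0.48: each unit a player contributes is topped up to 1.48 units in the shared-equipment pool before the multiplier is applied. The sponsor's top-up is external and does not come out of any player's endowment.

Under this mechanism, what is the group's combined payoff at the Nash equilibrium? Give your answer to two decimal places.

The effective private return per unit is now 4.5 × 1.48 / 5 = 1.3320 > 1, so every player's dominant strategy flips to full contribution.
So the Nash equilibrium is full contribution by all 5; the group earns 4.5 × 1.48 × 50 = 333.00.

333.00 hours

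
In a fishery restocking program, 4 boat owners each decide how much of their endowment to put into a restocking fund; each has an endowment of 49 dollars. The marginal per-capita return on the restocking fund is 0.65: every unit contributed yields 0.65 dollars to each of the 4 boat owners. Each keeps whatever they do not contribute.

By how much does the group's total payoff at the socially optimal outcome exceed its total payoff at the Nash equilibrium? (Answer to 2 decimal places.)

The private return per contributed unit is 0.65 < 1, so contributing 0 is dominant for every player. At the Nash equilibrium everyone keeps their 49, and the group total is 4 × 49 = 196.
Each contributed unit returns 2.600 to the group as a whole (0.65 to each of 4 players), which exceeds 1, so the social optimum is full contribution: group total = 2.600 × 196 = 509.60.
Efficiency loss = 509.60 − 196 = 313.60.

313.60 dollars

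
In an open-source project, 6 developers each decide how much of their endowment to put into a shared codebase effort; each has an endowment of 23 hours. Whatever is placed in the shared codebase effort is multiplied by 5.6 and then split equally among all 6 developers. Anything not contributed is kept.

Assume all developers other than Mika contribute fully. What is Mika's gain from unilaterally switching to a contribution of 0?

1.53 hours

Switching from a contribution of 23 to 0 lets Mika keep an extra 23 hours, but lowers the shared codebase effort by 23, which costs Mika their own share of that drop: 5.6/6 × 23 = 21.47.
Net gain = 23 − 21.47 = 1.53. The private return per contributed unit (0.9333) is below 1, so free-riding is indeed the best response regardless of what the others do.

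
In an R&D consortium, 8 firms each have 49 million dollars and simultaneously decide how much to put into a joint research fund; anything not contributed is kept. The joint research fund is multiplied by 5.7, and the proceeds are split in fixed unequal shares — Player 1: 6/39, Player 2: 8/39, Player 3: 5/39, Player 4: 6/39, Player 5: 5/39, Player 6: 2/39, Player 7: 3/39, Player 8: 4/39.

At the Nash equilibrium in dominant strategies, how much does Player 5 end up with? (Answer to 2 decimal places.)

A player with share s gets back 5.7·s per unit contributed, so full contribution is dominant for anyone with s > 1/5.7 = 0.1754 and zero contribution is dominant for anyone below.
Only Player 2 (8/39) clears that bar, contributing 49; the remaining 7 contribute 0. Total contributed: 49.
Player 5 keeps 49 and receives 5.7 × 49 × 5/39 = 35.81 from the joint research fund, for a payoff of 84.81.

84.81 million dollars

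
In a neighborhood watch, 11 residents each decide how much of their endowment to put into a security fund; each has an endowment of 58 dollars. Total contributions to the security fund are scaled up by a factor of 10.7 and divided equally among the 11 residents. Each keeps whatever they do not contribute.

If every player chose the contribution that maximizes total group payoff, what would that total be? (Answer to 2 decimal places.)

6826.60 dollars

Each contributed unit returns 10.700 to the group as a whole (0.9727 to each of 11 players), which exceeds 1, so the social optimum is full contribution: group total = 10.700 × 638 = 6826.60.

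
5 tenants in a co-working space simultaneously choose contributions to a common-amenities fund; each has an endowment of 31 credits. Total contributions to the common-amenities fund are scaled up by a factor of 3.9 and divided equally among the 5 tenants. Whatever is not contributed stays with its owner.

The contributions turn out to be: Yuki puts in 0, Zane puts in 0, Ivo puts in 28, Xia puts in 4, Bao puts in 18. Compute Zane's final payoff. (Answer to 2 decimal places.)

70.00 credits

Total contributed: 0 + 0 + 28 + 4 + 18 = 50.
Each receives 3.9 × 50 / 5 = 39.00 from the common-amenities fund.
Zane keeps 31 − 0 = 31, so Zane's payoff is 31 + 39.00 = 70.00.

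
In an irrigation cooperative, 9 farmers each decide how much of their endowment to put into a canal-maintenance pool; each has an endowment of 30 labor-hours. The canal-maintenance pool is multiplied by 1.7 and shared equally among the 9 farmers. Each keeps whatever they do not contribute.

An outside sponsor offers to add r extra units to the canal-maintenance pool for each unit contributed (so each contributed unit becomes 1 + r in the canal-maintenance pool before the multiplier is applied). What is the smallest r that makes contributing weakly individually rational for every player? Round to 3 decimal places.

4.294

With matching at rate r, one contributed unit becomes (1 + r) in the canal-maintenance pool and returns 1.7 × (1 + r) / 9 to the contributor.
Setting this equal to 1: 1 + r = 9/1.7 = 5.2941.
So the minimum matching rate is r = 5.2941 − 1 = 4.294.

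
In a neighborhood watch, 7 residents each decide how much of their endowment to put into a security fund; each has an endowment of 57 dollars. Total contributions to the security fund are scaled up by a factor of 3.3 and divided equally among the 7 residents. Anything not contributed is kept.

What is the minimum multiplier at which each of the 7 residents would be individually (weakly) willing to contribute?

7

A contributed unit returns (multiplier)/7 to its contributor.
This reaches 1 exactly when the multiplier is 7.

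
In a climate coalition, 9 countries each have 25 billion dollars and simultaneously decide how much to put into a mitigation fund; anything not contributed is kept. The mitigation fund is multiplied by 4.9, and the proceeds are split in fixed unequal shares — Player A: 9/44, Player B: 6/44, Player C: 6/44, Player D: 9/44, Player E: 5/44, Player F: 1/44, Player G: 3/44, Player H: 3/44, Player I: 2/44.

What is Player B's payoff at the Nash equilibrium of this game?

Each unit j contributes comes back to j as 4.9 × (j's share), so j prefers to contribute only if that share exceeds 1/4.9 = 0.2041; otherwise keeping the unit dominates.
Player A and Player D are above the threshold, contributing 25 each; the remaining 7 contribute 0. Total contributed: 50.
Player B keeps 25 and receives 4.9 × 50 × 6/44 = 33.41 from the mitigation fund, for a payoff of 58.41.

58.41 billion dollars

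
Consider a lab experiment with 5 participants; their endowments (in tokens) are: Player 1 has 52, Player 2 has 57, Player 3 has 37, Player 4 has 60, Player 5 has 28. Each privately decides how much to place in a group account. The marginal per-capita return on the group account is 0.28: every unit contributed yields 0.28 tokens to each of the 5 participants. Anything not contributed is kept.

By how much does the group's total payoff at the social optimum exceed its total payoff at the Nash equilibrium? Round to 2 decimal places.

The private return per contributed unit is 0.28 < 1 for everyone, so the Nash equilibrium is zero contribution and the group total is Σ E_j = 52 + 57 + 37 + 60 + 28 = 234.
Each contributed unit returns 1.400 to the group, so the social optimum is full contribution by everyone: group total = 1.400 × 234 = 327.60.
Efficiency loss = (1.400 − 1) × 234 = 93.60.

93.60 tokens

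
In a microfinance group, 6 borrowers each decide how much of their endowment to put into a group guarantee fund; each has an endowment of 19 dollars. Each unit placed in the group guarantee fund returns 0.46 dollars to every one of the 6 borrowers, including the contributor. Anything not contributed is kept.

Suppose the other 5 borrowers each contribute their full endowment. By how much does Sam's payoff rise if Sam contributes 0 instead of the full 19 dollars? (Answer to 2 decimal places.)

Switching from a contribution of 19 to 0 lets Sam keep an extra 19 dollars, but lowers the group guarantee fund by 19, which costs Sam their own share of that drop: 0.46 × 19 = 8.74.
Net gain = 19 − 8.74 = 10.26. The private return per contributed unit (0.46) is below 1, so free-riding is indeed the best response regardless of what the others do.

10.26 dollars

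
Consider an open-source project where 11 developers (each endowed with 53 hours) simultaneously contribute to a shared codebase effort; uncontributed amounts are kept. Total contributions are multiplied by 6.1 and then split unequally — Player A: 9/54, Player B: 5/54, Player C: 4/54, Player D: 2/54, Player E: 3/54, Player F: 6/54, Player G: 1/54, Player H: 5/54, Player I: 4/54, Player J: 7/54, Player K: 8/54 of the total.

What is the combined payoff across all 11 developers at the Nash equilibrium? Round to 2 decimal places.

A player with share s gets back 6.1·s per unit contributed, so full contribution is dominant for anyone with s > 1/6.1 = 0.1639 and zero contribution is dominant for anyone below.
Only Player A (9/54) clears that bar, contributing 53; the remaining 10 contribute 0. Total contributed: 53.
The shared codebase effort pays out 6.1 × 53 = 323.30 in total (split across the unequal shares, but the aggregate is all that matters for the group sum).
The 10 free-riders keep 53 each, adding 530. Group total = 530 + 323.30 = 853.30.

853.30 hours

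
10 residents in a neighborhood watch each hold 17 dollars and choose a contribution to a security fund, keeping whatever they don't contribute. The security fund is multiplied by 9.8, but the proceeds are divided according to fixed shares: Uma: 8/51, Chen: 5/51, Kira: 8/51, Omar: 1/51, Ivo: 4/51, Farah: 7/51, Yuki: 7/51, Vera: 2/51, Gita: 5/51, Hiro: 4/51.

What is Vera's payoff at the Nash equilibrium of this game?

43.13 dollars

For player j, contributing a unit is worthwhile iff 9.8 × (j's share) ≥ 1, i.e. iff j's share is at least 0.1020.
Uma, Kira, Farah and Yuki are above the threshold, contributing 17 each; the remaining 6 contribute 0. Total contributed: 68.
Vera keeps 17 and receives 9.8 × 68 × 2/51 = 26.13 from the security fund, for a payoff of 43.13.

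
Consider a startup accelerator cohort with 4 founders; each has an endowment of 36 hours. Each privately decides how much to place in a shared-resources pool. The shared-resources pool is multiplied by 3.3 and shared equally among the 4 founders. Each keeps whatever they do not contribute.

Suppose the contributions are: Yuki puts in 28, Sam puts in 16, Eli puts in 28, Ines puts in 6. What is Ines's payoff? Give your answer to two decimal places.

94.35 hours

Total contributed: 28 + 16 + 28 + 6 = 78.
Each receives 3.3 × 78 / 4 = 64.35 from the shared-resources pool.
Ines keeps 36 − 6 = 30, so Ines's payoff is 30 + 64.35 = 94.35.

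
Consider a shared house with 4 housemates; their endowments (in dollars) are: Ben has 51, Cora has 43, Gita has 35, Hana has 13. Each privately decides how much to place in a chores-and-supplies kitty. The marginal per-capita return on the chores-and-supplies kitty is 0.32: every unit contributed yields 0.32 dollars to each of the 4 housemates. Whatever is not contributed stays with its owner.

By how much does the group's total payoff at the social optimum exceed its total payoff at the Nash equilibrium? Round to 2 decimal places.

39.76 dollars

The private return per contributed unit is 0.32 < 1 for everyone, so the Nash equilibrium is zero contribution and the group total is Σ E_j = 51 + 43 + 35 + 13 = 142.
Each contributed unit returns 1.280 to the group, so the social optimum is full contribution by everyone: group total = 1.280 × 142 = 181.76.
Efficiency loss = (1.280 − 1) × 142 = 39.76.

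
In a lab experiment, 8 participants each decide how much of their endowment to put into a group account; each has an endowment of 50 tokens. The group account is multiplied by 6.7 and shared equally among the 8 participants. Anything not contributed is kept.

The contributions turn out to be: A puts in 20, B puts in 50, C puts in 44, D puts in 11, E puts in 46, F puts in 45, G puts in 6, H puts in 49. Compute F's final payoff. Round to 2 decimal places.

231.96 tokens

Total contributed: 20 + 50 + 44 + 11 + 46 + 45 + 6 + 49 = 271.
Each receives 6.7 × 271 / 8 = 226.96 from the group account.
F keeps 50 − 45 = 5, so F's payoff is 5 + 226.96 = 231.96.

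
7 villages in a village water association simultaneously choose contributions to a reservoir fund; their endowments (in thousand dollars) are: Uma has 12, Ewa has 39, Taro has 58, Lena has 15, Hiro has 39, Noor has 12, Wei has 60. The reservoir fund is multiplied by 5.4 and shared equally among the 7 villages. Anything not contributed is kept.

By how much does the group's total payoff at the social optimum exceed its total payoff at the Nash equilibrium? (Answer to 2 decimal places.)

1034.00 thousand dollars

The private return per contributed unit is 5.4/7 = 0.7714 < 1 for every player regardless of endowment, so the Nash equilibrium is zero contribution and the group total is Σ E_j = 12 + 39 + 58 + 15 + 39 + 12 + 60 = 235.
Each contributed unit returns 5.400 to the group, so the social optimum is full contribution by everyone: group total = 5.400 × 235 = 1269.00.
Efficiency loss = (5.400 − 1) × 235 = 1034.00.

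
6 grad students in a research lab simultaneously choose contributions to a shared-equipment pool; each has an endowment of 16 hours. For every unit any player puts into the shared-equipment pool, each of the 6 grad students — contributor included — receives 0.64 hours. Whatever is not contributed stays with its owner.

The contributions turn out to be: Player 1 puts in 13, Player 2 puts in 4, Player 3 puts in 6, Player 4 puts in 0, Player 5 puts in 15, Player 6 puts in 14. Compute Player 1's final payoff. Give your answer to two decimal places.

36.28 hours

Total contributed: 13 + 4 + 6 + 0 + 15 + 14 = 52.
Each receives 0.64 × 52 = 33.28 from the shared-equipment pool.
Player 1 keeps 16 − 13 = 3, so Player 1's payoff is 3 + 33.28 = 36.28.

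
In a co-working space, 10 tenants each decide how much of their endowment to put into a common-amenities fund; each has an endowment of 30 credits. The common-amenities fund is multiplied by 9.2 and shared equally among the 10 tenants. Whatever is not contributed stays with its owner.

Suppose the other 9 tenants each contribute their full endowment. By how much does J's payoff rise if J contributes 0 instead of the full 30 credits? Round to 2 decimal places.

2.40 credits

Switching from a contribution of 30 to 0 lets J keep an extra 30 credits, but lowers the common-amenities fund by 30, which costs J their own share of that drop: 9.2/10 × 30 = 27.60.
Net gain = 30 − 27.60 = 2.40. The private return per contributed unit (0.9200) is below 1, so free-riding is indeed the best response regardless of what the others do.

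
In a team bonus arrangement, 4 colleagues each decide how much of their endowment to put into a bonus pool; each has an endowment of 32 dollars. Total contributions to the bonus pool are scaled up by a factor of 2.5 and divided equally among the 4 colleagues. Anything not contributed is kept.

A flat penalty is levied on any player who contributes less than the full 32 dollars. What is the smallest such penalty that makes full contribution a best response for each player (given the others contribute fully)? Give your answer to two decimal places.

12.00 dollars

Given the others contribute fully, the best deviation is to contribute 0 (any partial contribution still incurs the fine and gives up units whose private return 0.6250 is below 1).
Deviating from 32 to 0 saves 32 dollars but forfeits the deviator's share of the drop in the bonus pool: 2.5/4 × 32 = 20.00.
So the deviation gain is 32 − 20.00 = 12.00, and the fine must be at least 12.00 dollars to wipe it out.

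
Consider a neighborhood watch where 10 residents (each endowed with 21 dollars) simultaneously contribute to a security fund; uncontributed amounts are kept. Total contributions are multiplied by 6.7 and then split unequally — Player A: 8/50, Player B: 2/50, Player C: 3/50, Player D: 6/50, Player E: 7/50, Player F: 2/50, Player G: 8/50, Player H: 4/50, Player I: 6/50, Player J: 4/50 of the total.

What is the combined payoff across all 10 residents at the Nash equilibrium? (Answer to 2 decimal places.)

449.40 dollars

Each unit j contributes comes back to j as 6.7 × (j's share), so j prefers to contribute only if that share exceeds 1/6.7 = 0.1493; otherwise keeping the unit dominates.
Player A and Player G are above the threshold, contributing 21 each; the remaining 8 contribute 0. Total contributed: 42.
The security fund pays out 6.7 × 42 = 281.40 in total (split across the unequal shares, but the aggregate is all that matters for the group sum).
The 8 free-riders keep 21 each, adding 168. Group total = 168 + 281.40 = 449.40.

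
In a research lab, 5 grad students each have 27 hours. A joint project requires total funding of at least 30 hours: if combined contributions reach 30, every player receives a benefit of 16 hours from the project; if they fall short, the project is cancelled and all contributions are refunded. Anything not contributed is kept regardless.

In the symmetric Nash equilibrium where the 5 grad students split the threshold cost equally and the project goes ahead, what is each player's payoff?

37 hours

Equal share of the threshold: 30/5 = 6.
At this profile no one gains by cutting their contribution: any cut drops the total below 30, the project is cancelled, contributions are refunded, and the deviator ends with 27, which is less than 27 − 6 + 16 = 37. Contributing more than 6 just wastes the excess. So contributing exactly 6 is a best response.
Each player's payoff: 27 − 6 + 16 = 37.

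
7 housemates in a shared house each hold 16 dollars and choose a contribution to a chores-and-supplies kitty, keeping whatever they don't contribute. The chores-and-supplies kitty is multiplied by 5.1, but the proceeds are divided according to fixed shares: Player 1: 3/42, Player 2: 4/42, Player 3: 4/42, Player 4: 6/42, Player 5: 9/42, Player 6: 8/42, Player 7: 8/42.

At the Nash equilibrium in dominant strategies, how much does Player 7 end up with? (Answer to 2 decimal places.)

31.54 dollars

For player j, contributing a unit is worthwhile iff 5.1 × (j's share) ≥ 1, i.e. iff j's share is at least 0.1961.
Player 5 alone (share 9/42) is above the threshold, contributing 16; the remaining 6 contribute 0. Total contributed: 16.
Player 7 keeps 16 and receives 5.1 × 16 × 8/42 = 15.54 from the chores-and-supplies kitty, for a payoff of 31.54.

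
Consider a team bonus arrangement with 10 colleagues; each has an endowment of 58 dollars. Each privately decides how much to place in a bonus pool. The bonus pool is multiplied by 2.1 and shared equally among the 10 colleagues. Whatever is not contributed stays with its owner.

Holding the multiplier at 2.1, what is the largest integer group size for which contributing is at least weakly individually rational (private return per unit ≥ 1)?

Private return per unit is 2.1/(group size), which is ≥ 1 whenever the group size is ≤ 2.1.
The largest such integer is 2.

2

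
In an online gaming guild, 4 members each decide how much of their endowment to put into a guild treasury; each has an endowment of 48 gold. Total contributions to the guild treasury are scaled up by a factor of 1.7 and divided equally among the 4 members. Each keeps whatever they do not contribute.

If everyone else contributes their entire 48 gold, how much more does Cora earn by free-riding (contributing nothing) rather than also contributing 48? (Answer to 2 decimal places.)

27.60 gold

Switching from a contribution of 48 to 0 lets Cora keep an extra 48 gold, but lowers the guild treasury by 48, which costs Cora their own share of that drop: 1.7/4 × 48 = 20.40.
Net gain = 48 − 20.40 = 27.60. The private return per contributed unit (0.4250) is below 1, so free-riding is indeed the best response regardless of what the others do.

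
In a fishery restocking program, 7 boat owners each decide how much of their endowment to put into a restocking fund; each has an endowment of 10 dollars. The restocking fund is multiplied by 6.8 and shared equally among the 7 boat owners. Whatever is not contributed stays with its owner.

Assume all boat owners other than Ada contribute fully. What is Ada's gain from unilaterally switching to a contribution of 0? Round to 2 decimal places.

Switching from a contribution of 10 to 0 lets Ada keep an extra 10 dollars, but lowers the restocking fund by 10, which costs Ada their own share of that drop: 6.8/7 × 10 = 9.71.
Net gain = 10 − 9.71 = 0.29. The private return per contributed unit (0.9714) is below 1, so free-riding is indeed the best response regardless of what the others do.

0.29 dollars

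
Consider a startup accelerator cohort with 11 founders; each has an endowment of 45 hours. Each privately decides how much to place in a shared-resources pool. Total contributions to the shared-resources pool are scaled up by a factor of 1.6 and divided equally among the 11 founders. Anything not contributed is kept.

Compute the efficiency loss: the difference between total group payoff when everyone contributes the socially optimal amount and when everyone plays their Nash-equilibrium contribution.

297.00 hours

Each contributed unit returns 1.6/11 = 0.1455 to its contributor — below 1 — so contributing 0 is dominant for every player. At the Nash equilibrium everyone keeps their 45, and the group total is 11 × 45 = 495.
Each contributed unit returns 1.600 to the group as a whole (0.1455 to each of 11 players), which exceeds 1, so the social optimum is full contribution: group total = 1.600 × 495 = 792.00.
Efficiency loss = 792.00 − 495 = 297.00.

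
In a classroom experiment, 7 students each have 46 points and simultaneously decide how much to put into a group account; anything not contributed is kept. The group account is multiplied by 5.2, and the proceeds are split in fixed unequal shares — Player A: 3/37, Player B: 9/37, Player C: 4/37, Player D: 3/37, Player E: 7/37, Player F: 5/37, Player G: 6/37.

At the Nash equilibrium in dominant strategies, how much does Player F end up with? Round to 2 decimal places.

For player j, contributing a unit is worthwhile iff 5.2 × (j's share) ≥ 1, i.e. iff j's share is at least 0.1923.
The only share above 0.1923 is Player B's 9/37, contributing 46; the remaining 6 contribute 0. Total contributed: 46.
Player F keeps 46 and receives 5.2 × 46 × 5/37 = 32.32 from the group account, for a payoff of 78.32.

78.32 points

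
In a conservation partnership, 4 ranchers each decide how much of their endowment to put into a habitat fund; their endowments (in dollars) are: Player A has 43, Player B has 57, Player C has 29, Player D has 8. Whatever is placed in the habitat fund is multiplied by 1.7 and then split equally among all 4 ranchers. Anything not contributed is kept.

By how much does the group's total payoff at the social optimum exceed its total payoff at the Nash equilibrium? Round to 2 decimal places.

The private return per contributed unit is 1.7/4 = 0.4250 < 1 for every player regardless of endowment, so the Nash equilibrium is zero contribution and the group total is Σ E_j = 43 + 57 + 29 + 8 = 137.
Each contributed unit returns 1.700 to the group, so the social optimum is full contribution by everyone: group total = 1.700 × 137 = 232.90.
Efficiency loss = (1.700 − 1) × 137 = 95.90.

95.90 dollars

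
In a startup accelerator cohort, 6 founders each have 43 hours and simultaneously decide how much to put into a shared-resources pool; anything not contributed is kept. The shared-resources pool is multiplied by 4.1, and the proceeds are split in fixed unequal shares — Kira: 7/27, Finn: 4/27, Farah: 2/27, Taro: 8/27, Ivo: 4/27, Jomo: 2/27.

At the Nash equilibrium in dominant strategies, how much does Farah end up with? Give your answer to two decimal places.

For player j, contributing a unit is worthwhile iff 4.1 × (j's share) ≥ 1, i.e. iff j's share is at least 0.2439.
The shares above 0.2439 belong to Kira and Taro, contributing 43 each; the remaining 4 contribute 0. Total contributed: 86.
Farah keeps 43 and receives 4.1 × 86 × 2/27 = 26.12 from the shared-resources pool, for a payoff of 69.12.

69.12 hours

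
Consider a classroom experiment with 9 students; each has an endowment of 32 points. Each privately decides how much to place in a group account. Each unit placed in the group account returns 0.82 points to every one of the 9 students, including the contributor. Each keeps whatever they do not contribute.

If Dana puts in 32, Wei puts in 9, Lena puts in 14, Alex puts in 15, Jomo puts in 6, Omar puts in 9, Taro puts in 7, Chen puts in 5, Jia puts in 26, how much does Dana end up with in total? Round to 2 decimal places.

100.86 points

Total contributed: 32 + 9 + 14 + 15 + 6 + 9 + 7 + 5 + 26 = 123.
Each receives 0.82 × 123 = 100.86 from the group account.
Dana keeps 32 − 32 = 0, so Dana's payoff is 0 + 100.86 = 100.86.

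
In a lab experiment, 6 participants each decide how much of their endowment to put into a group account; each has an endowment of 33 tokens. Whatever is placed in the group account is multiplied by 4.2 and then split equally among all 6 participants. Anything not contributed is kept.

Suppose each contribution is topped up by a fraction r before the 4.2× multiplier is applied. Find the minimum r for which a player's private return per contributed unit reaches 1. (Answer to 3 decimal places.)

0.429

With matching at rate r, one contributed unit becomes (1 + r) in the group account and returns 4.2 × (1 + r) / 6 to the contributor.
Setting this equal to 1: 1 + r = 6/4.2 = 1.4286.
So the minimum matching rate is r = 1.4286 − 1 = 0.429.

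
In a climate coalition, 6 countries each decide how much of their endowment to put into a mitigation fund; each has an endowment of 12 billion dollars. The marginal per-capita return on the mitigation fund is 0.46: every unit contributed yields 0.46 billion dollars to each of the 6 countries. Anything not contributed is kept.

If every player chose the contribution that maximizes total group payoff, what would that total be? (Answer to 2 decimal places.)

Each contributed unit returns 2.760 to the group as a whole (0.46 to each of 6 players), which exceeds 1, so the social optimum is full contribution: group total = 2.760 × 72 = 198.72.

198.72 billion dollars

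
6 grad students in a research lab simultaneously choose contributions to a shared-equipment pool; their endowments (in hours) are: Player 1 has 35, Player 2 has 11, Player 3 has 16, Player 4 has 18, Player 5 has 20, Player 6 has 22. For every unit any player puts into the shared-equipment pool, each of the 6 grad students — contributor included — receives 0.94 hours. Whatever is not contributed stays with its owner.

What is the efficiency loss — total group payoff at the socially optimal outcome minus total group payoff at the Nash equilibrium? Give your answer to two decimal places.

566.08 hours

The private return per contributed unit is 0.94 < 1 for everyone, so the Nash equilibrium is zero contribution and the group total is Σ E_j = 35 + 11 + 16 + 18 + 20 + 22 = 122.
Each contributed unit returns 5.640 to the group, so the social optimum is full contribution by everyone: group total = 5.640 × 122 = 688.08.
Efficiency loss = (5.640 − 1) × 122 = 566.08.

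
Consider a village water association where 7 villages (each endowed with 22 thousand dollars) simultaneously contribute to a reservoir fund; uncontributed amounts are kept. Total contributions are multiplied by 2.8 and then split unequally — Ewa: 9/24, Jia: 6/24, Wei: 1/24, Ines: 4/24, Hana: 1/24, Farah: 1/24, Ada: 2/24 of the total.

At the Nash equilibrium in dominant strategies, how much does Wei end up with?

24.57 thousand dollars

Player j's private return per contributed unit is 2.8 × (j's share). Contributing is weakly dominant for j when that share is at least 1/2.8 = 0.3571, and contributing 0 is dominant otherwise.
Only Ewa (9/24) clears that bar, contributing 22; the remaining 6 contribute 0. Total contributed: 22.
Wei keeps 22 and receives 2.8 × 22 × 1/24 = 2.57 from the reservoir fund, for a payoff of 24.57.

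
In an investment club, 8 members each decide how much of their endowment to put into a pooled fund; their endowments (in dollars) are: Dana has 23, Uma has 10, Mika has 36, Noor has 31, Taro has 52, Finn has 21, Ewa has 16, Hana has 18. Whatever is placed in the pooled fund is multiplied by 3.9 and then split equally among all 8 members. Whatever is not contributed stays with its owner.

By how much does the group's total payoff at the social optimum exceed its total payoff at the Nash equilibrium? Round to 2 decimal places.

The private return per contributed unit is 3.9/8 = 0.4875 < 1 for every player regardless of endowment, so the Nash equilibrium is zero contribution and the group total is Σ E_j = 23 + 10 + 36 + 31 + 52 + 21 + 16 + 18 = 207.
Each contributed unit returns 3.900 to the group, so the social optimum is full contribution by everyone: group total = 3.900 × 207 = 807.30.
Efficiency loss = (3.900 − 1) × 207 = 600.30.

600.30 dollars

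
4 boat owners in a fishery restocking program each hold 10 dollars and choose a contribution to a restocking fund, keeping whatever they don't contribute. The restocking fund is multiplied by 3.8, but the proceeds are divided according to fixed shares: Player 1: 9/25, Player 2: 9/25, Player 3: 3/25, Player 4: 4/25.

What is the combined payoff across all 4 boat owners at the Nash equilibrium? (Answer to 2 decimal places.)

A player with share s gets back 3.8·s per unit contributed, so full contribution is dominant for anyone with s > 1/3.8 = 0.2632 and zero contribution is dominant for anyone below.
Player 1 and Player 2 clear that bar, contributing 10 each; the remaining 2 contribute 0. Total contributed: 20.
The restocking fund pays out 3.8 × 20 = 76.00 in total (split across the unequal shares, but the aggregate is all that matters for the group sum).
The 2 free-riders keep 10 each, adding 20. Group total = 20 + 76.00 = 96.00.

96.00 dollars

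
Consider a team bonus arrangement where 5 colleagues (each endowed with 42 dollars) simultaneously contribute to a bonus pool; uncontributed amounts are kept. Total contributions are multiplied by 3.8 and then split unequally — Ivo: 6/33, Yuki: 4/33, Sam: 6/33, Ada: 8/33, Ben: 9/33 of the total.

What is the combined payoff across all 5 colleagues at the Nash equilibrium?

A player with share s gets back 3.8·s per unit contributed, so full contribution is dominant for anyone with s > 1/3.8 = 0.2632 and zero contribution is dominant for anyone below.
The only share above 0.2632 is Ben's 9/33, contributing 42; the remaining 4 contribute 0. Total contributed: 42.
The bonus pool pays out 3.8 × 42 = 159.60 in total (split across the unequal shares, but the aggregate is all that matters for the group sum).
The 4 free-riders keep 42 each, adding 168. Group total = 168 + 159.60 = 327.60.

327.60 dollars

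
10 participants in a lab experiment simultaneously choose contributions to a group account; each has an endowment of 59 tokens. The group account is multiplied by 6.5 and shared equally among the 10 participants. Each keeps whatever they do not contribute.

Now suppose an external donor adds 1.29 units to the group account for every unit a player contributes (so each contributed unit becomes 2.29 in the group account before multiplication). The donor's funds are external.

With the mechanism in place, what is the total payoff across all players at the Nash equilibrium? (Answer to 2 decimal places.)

With the mechanism, a contributed unit returns 6.5 × 2.29 / 10 = 1.4885 per unit of net cost to the contributor — now above 1 — so contributing fully is weakly dominant for every player.
At the Nash equilibrium everyone contributes 59. Group total payoff = 6.5 × 2.29 × 590 = 8782.15.

8782.15 tokens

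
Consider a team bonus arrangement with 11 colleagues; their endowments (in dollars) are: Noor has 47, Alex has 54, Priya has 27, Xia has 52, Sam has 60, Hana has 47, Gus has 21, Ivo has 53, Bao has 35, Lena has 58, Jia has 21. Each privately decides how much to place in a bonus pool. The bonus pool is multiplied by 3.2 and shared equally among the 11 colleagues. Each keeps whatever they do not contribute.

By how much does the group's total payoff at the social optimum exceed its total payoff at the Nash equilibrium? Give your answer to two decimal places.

The private return per contributed unit is 3.2/11 = 0.2909 < 1 for every player regardless of endowment, so the Nash equilibrium is zero contribution and the group total is Σ E_j = 47 + 54 + 27 + 52 + 60 + 47 + 21 + 53 + 35 + 58 + 21 = 475.
Each contributed unit returns 3.200 to the group, so the social optimum is full contribution by everyone: group total = 3.200 × 475 = 1520.00.
Efficiency loss = (3.200 − 1) × 475 = 1045.00.

1045.00 dollars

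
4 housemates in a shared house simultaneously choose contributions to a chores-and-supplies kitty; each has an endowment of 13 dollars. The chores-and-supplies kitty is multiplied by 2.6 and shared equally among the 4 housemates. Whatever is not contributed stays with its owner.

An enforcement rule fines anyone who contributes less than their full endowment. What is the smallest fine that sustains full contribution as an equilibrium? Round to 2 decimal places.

Given the others contribute fully, the best deviation is to contribute 0 (any partial contribution still incurs the fine and gives up units whose private return 0.6500 is below 1).
Deviating from 13 to 0 saves 13 dollars but forfeits the deviator's share of the drop in the chores-and-supplies kitty: 2.6/4 × 13 = 8.45.
So the deviation gain is 13 − 8.45 = 4.55, and the fine must be at least 4.55 dollars to wipe it out.

4.55 dollars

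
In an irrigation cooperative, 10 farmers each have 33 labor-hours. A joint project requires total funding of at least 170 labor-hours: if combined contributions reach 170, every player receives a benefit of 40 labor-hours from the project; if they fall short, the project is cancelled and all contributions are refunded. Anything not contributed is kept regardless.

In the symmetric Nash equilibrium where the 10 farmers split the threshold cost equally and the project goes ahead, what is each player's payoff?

56 labor-hours

Equal share of the threshold: 170/10 = 17.
At this profile no one gains by cutting their contribution: any cut drops the total below 170, the project is cancelled, contributions are refunded, and the deviator ends with 33, which is less than 33 − 17 + 40 = 56. Contributing more than 17 just wastes the excess. So contributing exactly 17 is a best response.
Each player's payoff: 33 − 17 + 40 = 56.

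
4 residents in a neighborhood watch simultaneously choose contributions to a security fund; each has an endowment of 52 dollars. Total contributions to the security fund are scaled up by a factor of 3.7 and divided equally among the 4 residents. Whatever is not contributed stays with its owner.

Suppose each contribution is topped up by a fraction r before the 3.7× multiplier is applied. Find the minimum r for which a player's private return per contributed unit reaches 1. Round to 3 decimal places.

0.081

With matching at rate r, one contributed unit becomes (1 + r) in the security fund and returns 3.7 × (1 + r) / 4 to the contributor.
Setting this equal to 1: 1 + r = 4/3.7 = 1.0811.
So the minimum matching rate is r = 1.0811 − 1 = 0.081.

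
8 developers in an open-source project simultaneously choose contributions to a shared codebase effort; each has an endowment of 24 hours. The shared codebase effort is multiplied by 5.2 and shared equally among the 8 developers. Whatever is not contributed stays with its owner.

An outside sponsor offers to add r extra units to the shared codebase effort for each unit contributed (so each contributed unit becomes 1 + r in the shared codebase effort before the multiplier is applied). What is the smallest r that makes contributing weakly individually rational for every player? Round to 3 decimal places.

With matching at rate r, one contributed unit becomes (1 + r) in the shared codebase effort and returns 5.2 × (1 + r) / 8 to the contributor.
Setting this equal to 1: 1 + r = 8/5.2 = 1.5385.
So the minimum matching rate is r = 1.5385 − 1 = 0.538.

0.538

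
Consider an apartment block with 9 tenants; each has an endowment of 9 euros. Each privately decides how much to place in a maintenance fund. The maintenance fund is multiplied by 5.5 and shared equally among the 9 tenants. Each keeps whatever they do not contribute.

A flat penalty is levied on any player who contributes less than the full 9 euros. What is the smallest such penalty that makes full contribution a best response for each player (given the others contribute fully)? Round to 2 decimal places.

Given the others contribute fully, the best deviation is to contribute 0 (any partial contribution still incurs the fine and gives up units whose private return 0.6111 is below 1).
Deviating from 9 to 0 saves 9 euros but forfeits the deviator's share of the drop in the maintenance fund: 5.5/9 × 9 = 5.50.
So the deviation gain is 9 − 5.50 = 3.50, and the fine must be at least 3.50 euros to wipe it out.

3.50 euros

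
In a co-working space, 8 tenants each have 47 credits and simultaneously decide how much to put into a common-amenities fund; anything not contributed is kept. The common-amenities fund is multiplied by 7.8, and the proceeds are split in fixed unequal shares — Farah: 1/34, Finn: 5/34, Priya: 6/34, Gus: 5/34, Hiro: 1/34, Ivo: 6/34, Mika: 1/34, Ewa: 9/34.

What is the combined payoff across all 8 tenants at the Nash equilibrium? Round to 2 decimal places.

1974.00 credits

For player j, contributing a unit is worthwhile iff 7.8 × (j's share) ≥ 1, i.e. iff j's share is at least 0.1282.
Finn, Priya, Gus, Ivo and Ewa clear that bar, contributing 47 each; the remaining 3 contribute 0. Total contributed: 235.
The common-amenities fund pays out 7.8 × 235 = 1833.00 in total (split across the unequal shares, but the aggregate is all that matters for the group sum).
The 3 free-riders keep 47 each, adding 141. Group total = 141 + 1833.00 = 1974.00.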